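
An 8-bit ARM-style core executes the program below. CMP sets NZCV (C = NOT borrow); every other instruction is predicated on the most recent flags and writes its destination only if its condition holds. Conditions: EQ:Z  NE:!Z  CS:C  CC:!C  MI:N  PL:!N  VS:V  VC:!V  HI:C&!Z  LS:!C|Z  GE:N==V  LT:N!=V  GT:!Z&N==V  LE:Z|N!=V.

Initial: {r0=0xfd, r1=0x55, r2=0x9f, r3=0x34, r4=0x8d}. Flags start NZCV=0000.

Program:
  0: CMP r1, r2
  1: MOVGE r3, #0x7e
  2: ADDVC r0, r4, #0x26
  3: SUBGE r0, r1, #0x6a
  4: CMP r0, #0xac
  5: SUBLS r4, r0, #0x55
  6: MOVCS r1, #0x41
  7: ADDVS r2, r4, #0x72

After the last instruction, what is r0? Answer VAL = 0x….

0: ✓ CMP  NZCV=1001
1: ✓ MOVGE  r3←0x7e
2: · ADDVC
3: ✓ SUBGE  r0←0xeb
4: ✓ CMP  NZCV=0010
5: · SUBLS
6: ✓ MOVCS  r1←0x41
7: · ADDVS

VAL = 0xeb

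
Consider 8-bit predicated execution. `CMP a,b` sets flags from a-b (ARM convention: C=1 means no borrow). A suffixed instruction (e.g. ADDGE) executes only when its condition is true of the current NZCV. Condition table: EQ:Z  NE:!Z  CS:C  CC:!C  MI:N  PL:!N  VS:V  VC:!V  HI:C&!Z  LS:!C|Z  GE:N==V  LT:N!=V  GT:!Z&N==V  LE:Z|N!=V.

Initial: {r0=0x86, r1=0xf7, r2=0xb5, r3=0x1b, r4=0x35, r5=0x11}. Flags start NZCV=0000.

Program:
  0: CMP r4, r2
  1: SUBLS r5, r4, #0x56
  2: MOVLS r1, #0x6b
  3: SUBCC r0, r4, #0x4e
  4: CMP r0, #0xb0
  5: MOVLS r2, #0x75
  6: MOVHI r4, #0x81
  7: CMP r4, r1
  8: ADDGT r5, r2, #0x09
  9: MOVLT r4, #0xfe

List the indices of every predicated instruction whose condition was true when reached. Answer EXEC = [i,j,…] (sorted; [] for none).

EXEC = [1,2,3,6,9]

[0] flags=1001 → (cmp)
[1] flags=1001 LS?T → r5=0xdf
[2] flags=1001 LS?T → r1=0x6b
[3] flags=1001 CC?T → r0=0xe7
[4] flags=0010 → (cmp)
[5] flags=0010 LS?F → skip
[6] flags=0010 HI?T → r4=0x81
[7] flags=0011 → (cmp)
[8] flags=0011 GT?F → skip
[9] flags=0011 LT?T → r4=0xfe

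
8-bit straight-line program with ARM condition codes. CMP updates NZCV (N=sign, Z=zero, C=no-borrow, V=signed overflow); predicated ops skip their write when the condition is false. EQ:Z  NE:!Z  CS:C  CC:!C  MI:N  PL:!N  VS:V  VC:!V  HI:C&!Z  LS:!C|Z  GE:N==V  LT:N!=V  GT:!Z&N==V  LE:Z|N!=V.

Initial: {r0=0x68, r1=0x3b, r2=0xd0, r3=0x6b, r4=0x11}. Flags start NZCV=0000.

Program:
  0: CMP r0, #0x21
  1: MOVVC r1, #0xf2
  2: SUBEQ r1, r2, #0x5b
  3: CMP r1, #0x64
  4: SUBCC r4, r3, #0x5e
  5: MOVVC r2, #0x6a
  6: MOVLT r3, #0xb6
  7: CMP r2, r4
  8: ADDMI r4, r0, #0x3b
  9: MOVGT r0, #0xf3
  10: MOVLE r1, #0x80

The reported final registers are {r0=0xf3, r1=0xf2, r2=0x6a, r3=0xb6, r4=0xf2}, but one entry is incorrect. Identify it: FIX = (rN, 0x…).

[0] flags=0010 → (cmp)
[1] flags=0010 VC?T → r1=0xf2
[2] flags=0010 EQ?F → skip
[3] flags=1010 → (cmp)
[4] flags=1010 CC?F → skip
[5] flags=1010 VC?T → r2=0x6a
[6] flags=1010 LT?T → r3=0xb6
[7] flags=0010 → (cmp)
[8] flags=0010 MI?F → skip
[9] flags=0010 GT?T → r0=0xf3
[10] flags=0010 LE?F → skip

FIX = (r4, 0x11)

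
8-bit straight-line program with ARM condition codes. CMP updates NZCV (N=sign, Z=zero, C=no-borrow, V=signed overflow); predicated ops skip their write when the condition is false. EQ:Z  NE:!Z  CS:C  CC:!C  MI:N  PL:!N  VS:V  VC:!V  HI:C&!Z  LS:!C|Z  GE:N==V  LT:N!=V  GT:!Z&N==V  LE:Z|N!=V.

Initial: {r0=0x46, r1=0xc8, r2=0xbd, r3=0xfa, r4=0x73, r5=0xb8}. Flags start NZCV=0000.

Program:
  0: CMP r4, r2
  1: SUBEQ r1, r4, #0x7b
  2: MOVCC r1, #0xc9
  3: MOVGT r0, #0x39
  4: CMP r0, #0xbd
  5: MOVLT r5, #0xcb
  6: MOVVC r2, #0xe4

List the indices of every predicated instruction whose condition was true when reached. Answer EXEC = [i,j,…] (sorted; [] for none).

EXEC = [2,3,6]

[0] flags=1001 → (cmp)
[1] flags=1001 EQ?F → skip
[2] flags=1001 CC?T → r1=0xc9
[3] flags=1001 GT?T → r0=0x39
[4] flags=0000 → (cmp)
[5] flags=0000 LT?F → skip
[6] flags=0000 VC?T → r2=0xe4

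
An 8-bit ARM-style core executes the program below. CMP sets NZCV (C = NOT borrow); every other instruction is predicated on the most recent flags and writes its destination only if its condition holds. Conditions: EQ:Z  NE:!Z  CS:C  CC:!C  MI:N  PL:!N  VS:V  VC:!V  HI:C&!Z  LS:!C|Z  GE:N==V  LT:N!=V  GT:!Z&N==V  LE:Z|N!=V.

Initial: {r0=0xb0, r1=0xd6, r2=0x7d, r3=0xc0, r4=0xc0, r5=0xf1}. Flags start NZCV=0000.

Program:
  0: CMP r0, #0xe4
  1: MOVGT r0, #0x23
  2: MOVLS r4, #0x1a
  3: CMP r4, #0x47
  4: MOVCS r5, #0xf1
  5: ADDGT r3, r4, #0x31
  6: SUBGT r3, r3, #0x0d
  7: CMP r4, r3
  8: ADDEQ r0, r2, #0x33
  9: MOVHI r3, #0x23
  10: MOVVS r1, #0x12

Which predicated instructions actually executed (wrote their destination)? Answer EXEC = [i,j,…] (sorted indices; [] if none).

[0] flags=1000 → (cmp)
[1] flags=1000 GT?F → skip
[2] flags=1000 LS?T → r4=0x1a
[3] flags=1000 → (cmp)
[4] flags=1000 CS?F → skip
[5] flags=1000 GT?F → skip
[6] flags=1000 GT?F → skip
[7] flags=0000 → (cmp)
[8] flags=0000 EQ?F → skip
[9] flags=0000 HI?F → skip
[10] flags=0000 VS?F → skip

EXEC = [2]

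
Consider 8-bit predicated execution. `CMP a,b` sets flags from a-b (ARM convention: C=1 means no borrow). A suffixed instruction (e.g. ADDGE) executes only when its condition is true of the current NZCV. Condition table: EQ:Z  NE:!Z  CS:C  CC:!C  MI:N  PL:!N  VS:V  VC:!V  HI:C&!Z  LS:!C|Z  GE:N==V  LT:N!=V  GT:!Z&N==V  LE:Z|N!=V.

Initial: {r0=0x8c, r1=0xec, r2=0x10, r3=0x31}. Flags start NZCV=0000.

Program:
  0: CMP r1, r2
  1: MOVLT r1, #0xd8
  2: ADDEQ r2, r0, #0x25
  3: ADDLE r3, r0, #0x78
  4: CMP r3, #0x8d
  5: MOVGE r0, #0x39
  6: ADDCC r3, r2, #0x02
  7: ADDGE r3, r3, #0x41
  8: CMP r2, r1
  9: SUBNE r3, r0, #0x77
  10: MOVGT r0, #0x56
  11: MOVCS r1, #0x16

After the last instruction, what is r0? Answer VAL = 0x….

VAL = 0x56

[0] flags=1010 → (cmp)
[1] flags=1010 LT?T → r1=0xd8
[2] flags=1010 EQ?F → skip
[3] flags=1010 LE?T → r3=0x04
[4] flags=0000 → (cmp)
[5] flags=0000 GE?T → r0=0x39
[6] flags=0000 CC?T → r3=0x12
[7] flags=0000 GE?T → r3=0x53
[8] flags=0000 → (cmp)
[9] flags=0000 NE?T → r3=0xc2
[10] flags=0000 GT?T → r0=0x56
[11] flags=0000 CS?F → skip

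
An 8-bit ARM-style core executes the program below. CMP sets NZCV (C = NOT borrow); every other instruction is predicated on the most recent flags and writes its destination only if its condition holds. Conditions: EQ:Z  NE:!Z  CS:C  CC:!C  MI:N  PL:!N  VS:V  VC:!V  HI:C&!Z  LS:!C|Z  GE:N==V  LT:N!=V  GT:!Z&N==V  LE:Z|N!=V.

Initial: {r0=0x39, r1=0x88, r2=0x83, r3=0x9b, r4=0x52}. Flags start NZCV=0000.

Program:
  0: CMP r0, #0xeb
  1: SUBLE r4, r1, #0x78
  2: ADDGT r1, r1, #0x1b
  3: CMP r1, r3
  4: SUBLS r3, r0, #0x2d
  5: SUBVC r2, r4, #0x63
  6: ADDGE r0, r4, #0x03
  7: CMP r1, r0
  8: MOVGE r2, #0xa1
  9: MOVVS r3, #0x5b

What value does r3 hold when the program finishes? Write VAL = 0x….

0: ✓ CMP  NZCV=0000
1: · SUBLE
2: ✓ ADDGT  r1←0xa3
3: ✓ CMP  NZCV=0010
4: · SUBLS
5: ✓ SUBVC  r2←0xef
6: ✓ ADDGE  r0←0x55
7: ✓ CMP  NZCV=0011
8: · MOVGE
9: ✓ MOVVS  r3←0x5b

VAL = 0x5b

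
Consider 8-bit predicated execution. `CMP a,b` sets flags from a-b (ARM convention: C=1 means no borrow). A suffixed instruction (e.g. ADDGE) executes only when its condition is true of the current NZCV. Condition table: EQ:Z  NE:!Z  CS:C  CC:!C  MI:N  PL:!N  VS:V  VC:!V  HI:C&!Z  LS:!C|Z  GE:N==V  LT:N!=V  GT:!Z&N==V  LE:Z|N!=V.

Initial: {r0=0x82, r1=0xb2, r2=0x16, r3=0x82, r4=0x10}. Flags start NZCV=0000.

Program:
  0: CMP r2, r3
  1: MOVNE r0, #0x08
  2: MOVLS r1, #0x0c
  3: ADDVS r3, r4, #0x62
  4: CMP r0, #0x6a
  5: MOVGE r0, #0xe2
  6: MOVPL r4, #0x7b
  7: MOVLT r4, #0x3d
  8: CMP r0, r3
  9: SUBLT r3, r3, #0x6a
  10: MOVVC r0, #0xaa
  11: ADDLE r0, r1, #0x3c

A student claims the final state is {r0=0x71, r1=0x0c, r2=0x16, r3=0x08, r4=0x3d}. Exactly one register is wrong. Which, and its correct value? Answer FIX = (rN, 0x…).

FIX = (r0, 0x48)

[0] flags=1001 → (cmp)
[1] flags=1001 NE?T → r0=0x08
[2] flags=1001 LS?T → r1=0x0c
[3] flags=1001 VS?T → r3=0x72
[4] flags=1000 → (cmp)
[5] flags=1000 GE?F → skip
[6] flags=1000 PL?F → skip
[7] flags=1000 LT?T → r4=0x3d
[8] flags=1000 → (cmp)
[9] flags=1000 LT?T → r3=0x08
[10] flags=1000 VC?T → r0=0xaa
[11] flags=1000 LE?T → r0=0x48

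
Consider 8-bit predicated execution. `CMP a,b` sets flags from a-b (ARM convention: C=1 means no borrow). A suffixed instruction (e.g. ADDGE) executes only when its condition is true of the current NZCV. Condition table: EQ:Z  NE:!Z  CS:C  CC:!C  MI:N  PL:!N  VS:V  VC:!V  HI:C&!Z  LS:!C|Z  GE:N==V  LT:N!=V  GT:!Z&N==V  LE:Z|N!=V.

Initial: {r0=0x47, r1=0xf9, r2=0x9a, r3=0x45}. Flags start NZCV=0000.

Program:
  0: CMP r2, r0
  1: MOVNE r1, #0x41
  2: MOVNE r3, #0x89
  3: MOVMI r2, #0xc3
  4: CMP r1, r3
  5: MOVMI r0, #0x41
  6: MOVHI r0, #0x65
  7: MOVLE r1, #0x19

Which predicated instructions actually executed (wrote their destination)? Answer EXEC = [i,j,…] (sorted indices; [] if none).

EXEC = [1,2,5]

0: ✓ CMP  NZCV=0011
1: ✓ MOVNE  r1←0x41
2: ✓ MOVNE  r3←0x89
3: · MOVMI
4: ✓ CMP  NZCV=1001
5: ✓ MOVMI  r0←0x41
6: · MOVHI
7: · MOVLE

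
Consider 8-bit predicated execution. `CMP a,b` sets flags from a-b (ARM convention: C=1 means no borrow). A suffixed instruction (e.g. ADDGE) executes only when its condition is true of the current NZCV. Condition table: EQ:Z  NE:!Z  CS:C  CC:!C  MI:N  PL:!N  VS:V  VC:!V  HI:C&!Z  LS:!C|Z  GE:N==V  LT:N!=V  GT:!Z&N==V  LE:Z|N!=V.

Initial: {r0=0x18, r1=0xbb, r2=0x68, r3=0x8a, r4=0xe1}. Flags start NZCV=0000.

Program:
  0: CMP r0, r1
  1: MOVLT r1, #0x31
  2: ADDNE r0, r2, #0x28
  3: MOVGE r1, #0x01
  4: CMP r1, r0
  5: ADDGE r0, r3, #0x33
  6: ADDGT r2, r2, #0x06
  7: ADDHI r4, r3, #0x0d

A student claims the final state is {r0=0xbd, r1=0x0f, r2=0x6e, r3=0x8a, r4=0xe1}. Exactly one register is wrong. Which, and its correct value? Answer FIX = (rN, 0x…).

[0] flags=0000 → (cmp)
[1] flags=0000 LT?F → skip
[2] flags=0000 NE?T → r0=0x90
[3] flags=0000 GE?T → r1=0x01
[4] flags=0000 → (cmp)
[5] flags=0000 GE?T → r0=0xbd
[6] flags=0000 GT?T → r2=0x6e
[7] flags=0000 HI?F → skip

FIX = (r1, 0x01)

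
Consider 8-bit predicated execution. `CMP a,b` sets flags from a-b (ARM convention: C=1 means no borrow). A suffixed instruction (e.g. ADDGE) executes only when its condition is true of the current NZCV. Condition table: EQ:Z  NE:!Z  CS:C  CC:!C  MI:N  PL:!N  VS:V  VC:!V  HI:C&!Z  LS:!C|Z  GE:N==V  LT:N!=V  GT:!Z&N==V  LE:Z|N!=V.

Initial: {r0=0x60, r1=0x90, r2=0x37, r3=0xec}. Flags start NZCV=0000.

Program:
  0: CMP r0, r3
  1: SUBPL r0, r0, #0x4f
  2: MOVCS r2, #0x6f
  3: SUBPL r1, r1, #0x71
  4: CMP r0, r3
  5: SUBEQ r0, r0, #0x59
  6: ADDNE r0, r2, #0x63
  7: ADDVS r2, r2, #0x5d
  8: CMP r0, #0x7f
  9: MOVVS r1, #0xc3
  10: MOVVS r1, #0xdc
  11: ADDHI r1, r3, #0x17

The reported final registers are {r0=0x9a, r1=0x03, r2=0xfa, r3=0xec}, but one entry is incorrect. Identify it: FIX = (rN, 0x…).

[0] flags=0000 → (cmp)
[1] flags=0000 PL?T → r0=0x11
[2] flags=0000 CS?F → skip
[3] flags=0000 PL?T → r1=0x1f
[4] flags=0000 → (cmp)
[5] flags=0000 EQ?F → skip
[6] flags=0000 NE?T → r0=0x9a
[7] flags=0000 VS?F → skip
[8] flags=0011 → (cmp)
[9] flags=0011 VS?T → r1=0xc3
[10] flags=0011 VS?T → r1=0xdc
[11] flags=0011 HI?T → r1=0x03

FIX = (r2, 0x37)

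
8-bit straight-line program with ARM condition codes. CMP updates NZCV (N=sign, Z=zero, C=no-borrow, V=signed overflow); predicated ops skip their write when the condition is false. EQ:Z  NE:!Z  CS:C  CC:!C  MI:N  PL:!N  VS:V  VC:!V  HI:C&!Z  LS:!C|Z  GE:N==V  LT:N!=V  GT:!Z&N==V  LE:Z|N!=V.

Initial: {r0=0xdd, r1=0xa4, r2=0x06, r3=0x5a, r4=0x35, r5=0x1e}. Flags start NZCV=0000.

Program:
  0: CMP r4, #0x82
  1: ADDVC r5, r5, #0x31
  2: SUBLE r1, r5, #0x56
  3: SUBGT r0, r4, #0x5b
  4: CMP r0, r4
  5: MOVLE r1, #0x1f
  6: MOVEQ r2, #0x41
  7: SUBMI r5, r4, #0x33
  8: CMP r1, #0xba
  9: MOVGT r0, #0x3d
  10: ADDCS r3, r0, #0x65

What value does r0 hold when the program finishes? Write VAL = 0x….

VAL = 0x3d

0: ✓ CMP  NZCV=1001
1: · ADDVC
2: · SUBLE
3: ✓ SUBGT  r0←0xda
4: ✓ CMP  NZCV=1010
5: ✓ MOVLE  r1←0x1f
6: · MOVEQ
7: ✓ SUBMI  r5←0x02
8: ✓ CMP  NZCV=0000
9: ✓ MOVGT  r0←0x3d
10: · ADDCS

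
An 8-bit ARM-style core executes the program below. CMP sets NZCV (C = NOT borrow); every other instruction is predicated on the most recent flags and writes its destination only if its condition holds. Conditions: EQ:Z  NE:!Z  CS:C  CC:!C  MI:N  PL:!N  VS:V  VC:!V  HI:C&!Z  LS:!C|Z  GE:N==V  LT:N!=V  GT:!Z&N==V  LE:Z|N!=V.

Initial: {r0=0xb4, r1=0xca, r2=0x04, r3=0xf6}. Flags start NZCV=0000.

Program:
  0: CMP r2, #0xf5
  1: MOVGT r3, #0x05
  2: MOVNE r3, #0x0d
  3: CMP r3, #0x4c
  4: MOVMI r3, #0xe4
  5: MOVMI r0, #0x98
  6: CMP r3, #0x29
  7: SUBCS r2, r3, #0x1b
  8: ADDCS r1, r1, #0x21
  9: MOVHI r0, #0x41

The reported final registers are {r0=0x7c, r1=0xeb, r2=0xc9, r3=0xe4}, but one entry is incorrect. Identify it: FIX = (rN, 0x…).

FIX = (r0, 0x41)

0: ✓ CMP  NZCV=0000
1: ✓ MOVGT  r3←0x05
2: ✓ MOVNE  r3←0x0d
3: ✓ CMP  NZCV=1000
4: ✓ MOVMI  r3←0xe4
5: ✓ MOVMI  r0←0x98
6: ✓ CMP  NZCV=1010
7: ✓ SUBCS  r2←0xc9
8: ✓ ADDCS  r1←0xeb
9: ✓ MOVHI  r0←0x41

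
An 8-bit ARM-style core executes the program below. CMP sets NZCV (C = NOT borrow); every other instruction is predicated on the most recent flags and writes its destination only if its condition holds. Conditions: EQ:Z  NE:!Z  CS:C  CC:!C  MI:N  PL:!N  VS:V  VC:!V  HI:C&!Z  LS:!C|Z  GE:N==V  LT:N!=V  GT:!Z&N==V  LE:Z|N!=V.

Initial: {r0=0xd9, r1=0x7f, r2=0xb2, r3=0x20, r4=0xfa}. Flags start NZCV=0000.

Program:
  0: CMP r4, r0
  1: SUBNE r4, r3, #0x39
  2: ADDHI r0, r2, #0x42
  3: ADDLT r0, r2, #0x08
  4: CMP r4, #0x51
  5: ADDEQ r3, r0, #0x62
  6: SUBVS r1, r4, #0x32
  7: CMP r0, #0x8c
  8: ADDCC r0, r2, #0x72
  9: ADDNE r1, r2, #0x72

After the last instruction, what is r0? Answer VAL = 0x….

VAL = 0xf4

0: ✓ CMP  NZCV=0010
1: ✓ SUBNE  r4←0xe7
2: ✓ ADDHI  r0←0xf4
3: · ADDLT
4: ✓ CMP  NZCV=1010
5: · ADDEQ
6: · SUBVS
7: ✓ CMP  NZCV=0010
8: · ADDCC
9: ✓ ADDNE  r1←0x24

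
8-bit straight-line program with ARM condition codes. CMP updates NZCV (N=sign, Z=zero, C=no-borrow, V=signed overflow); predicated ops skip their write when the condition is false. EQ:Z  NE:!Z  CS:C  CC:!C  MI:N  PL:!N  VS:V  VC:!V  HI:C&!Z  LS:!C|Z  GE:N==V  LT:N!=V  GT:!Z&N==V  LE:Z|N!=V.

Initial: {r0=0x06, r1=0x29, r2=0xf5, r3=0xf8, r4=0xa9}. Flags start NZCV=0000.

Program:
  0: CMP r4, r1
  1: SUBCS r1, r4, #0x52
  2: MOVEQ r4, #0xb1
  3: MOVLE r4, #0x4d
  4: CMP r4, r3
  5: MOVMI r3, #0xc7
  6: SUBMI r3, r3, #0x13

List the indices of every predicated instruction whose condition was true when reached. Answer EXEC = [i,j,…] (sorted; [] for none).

EXEC = [1,3]

0: ✓ CMP  NZCV=1010
1: ✓ SUBCS  r1←0x57
2: · MOVEQ
3: ✓ MOVLE  r4←0x4d
4: ✓ CMP  NZCV=0000
5: · MOVMI
6: · SUBMI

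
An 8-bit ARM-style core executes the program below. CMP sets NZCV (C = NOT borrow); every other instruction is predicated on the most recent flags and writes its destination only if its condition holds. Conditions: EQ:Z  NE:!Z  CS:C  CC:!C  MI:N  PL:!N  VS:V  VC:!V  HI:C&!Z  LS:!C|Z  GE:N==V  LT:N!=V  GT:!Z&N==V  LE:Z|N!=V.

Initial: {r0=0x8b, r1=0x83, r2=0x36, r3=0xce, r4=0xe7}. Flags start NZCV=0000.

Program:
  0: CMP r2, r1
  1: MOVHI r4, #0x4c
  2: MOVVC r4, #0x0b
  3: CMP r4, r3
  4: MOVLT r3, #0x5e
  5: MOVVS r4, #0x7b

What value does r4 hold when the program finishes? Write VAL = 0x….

VAL = 0xe7

0: ✓ CMP  NZCV=1001
1: · MOVHI
2: · MOVVC
3: ✓ CMP  NZCV=0010
4: · MOVLT
5: · MOVVS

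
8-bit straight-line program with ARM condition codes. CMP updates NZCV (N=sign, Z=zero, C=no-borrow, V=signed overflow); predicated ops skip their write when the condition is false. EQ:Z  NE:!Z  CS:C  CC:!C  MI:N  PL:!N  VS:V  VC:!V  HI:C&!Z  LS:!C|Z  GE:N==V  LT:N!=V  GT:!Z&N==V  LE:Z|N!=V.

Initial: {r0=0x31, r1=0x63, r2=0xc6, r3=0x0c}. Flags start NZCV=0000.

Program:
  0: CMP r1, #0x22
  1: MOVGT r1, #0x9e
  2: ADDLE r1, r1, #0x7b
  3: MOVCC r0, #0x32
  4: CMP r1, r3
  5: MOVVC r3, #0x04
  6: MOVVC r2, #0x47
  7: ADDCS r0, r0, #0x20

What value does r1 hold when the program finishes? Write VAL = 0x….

[0] flags=0010 → (cmp)
[1] flags=0010 GT?T → r1=0x9e
[2] flags=0010 LE?F → skip
[3] flags=0010 CC?F → skip
[4] flags=1010 → (cmp)
[5] flags=1010 VC?T → r3=0x04
[6] flags=1010 VC?T → r2=0x47
[7] flags=1010 CS?T → r0=0x51

VAL = 0x9e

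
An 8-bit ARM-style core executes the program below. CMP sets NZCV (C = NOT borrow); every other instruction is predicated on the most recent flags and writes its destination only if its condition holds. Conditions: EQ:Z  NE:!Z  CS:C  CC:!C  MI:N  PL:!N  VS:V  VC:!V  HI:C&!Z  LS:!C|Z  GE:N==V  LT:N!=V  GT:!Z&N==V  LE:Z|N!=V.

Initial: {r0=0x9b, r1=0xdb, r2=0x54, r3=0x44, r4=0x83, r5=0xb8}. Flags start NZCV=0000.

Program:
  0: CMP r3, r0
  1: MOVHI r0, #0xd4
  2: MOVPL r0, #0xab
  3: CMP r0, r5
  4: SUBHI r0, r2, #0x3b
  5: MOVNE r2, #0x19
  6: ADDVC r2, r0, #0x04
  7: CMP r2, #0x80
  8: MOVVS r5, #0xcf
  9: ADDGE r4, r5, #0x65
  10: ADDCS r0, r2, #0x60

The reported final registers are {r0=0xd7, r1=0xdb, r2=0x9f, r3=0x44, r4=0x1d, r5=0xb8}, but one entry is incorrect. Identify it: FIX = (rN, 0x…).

0: ✓ CMP  NZCV=1001
1: · MOVHI
2: · MOVPL
3: ✓ CMP  NZCV=1000
4: · SUBHI
5: ✓ MOVNE  r2←0x19
6: ✓ ADDVC  r2←0x9f
7: ✓ CMP  NZCV=0010
8: · MOVVS
9: ✓ ADDGE  r4←0x1d
10: ✓ ADDCS  r0←0xff

FIX = (r0, 0xff)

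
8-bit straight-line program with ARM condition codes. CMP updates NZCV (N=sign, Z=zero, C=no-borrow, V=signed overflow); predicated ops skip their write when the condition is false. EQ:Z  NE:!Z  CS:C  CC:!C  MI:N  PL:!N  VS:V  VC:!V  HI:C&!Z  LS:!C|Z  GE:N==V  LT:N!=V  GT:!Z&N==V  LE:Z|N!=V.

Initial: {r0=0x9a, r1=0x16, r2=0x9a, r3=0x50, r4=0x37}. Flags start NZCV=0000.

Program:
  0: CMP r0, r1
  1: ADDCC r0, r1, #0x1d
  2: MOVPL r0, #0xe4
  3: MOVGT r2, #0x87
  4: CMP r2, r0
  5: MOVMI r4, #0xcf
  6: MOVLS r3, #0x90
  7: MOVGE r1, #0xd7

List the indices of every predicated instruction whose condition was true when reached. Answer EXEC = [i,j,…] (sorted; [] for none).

EXEC = [6,7]

[0] flags=1010 → (cmp)
[1] flags=1010 CC?F → skip
[2] flags=1010 PL?F → skip
[3] flags=1010 GT?F → skip
[4] flags=0110 → (cmp)
[5] flags=0110 MI?F → skip
[6] flags=0110 LS?T → r3=0x90
[7] flags=0110 GE?T → r1=0xd7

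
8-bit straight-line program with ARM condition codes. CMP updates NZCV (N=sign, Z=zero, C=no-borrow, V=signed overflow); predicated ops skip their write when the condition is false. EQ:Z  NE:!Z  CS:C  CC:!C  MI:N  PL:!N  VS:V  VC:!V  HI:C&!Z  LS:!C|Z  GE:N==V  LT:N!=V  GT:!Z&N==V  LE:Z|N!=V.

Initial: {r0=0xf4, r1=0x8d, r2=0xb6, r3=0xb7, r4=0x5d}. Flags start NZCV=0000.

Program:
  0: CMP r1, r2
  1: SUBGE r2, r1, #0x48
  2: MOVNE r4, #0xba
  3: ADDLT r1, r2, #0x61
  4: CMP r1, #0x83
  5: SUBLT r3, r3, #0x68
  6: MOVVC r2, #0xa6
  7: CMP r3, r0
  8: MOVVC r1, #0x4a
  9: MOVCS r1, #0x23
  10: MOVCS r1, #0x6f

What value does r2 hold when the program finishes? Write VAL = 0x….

VAL = 0xb6

0: ✓ CMP  NZCV=1000
1: · SUBGE
2: ✓ MOVNE  r4←0xba
3: ✓ ADDLT  r1←0x17
4: ✓ CMP  NZCV=1001
5: · SUBLT
6: · MOVVC
7: ✓ CMP  NZCV=1000
8: ✓ MOVVC  r1←0x4a
9: · MOVCS
10: · MOVCS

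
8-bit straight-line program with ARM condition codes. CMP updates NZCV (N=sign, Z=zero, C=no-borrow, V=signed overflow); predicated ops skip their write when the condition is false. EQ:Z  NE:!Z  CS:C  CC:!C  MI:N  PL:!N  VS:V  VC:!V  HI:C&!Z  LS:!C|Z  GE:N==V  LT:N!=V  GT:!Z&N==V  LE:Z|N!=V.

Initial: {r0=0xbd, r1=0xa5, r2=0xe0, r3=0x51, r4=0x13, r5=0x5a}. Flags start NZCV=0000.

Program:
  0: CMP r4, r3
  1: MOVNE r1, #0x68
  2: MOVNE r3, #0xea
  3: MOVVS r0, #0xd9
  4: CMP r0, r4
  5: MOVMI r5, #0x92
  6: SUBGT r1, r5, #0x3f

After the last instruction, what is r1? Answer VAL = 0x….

[0] flags=1000 → (cmp)
[1] flags=1000 NE?T → r1=0x68
[2] flags=1000 NE?T → r3=0xea
[3] flags=1000 VS?F → skip
[4] flags=1010 → (cmp)
[5] flags=1010 MI?T → r5=0x92
[6] flags=1010 GT?F → skip

VAL = 0x68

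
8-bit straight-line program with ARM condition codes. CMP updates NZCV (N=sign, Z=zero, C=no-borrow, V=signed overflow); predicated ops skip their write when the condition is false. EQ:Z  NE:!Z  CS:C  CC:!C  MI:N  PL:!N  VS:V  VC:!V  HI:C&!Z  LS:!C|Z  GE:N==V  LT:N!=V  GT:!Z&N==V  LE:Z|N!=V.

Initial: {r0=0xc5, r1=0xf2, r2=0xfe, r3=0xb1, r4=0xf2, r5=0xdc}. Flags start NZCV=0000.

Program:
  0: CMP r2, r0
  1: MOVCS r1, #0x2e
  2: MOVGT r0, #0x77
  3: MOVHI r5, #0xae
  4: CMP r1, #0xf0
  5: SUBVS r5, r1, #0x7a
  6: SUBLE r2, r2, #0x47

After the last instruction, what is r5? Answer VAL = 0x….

VAL = 0xae

[0] flags=0010 → (cmp)
[1] flags=0010 CS?T → r1=0x2e
[2] flags=0010 GT?T → r0=0x77
[3] flags=0010 HI?T → r5=0xae
[4] flags=0000 → (cmp)
[5] flags=0000 VS?F → skip
[6] flags=0000 LE?F → skip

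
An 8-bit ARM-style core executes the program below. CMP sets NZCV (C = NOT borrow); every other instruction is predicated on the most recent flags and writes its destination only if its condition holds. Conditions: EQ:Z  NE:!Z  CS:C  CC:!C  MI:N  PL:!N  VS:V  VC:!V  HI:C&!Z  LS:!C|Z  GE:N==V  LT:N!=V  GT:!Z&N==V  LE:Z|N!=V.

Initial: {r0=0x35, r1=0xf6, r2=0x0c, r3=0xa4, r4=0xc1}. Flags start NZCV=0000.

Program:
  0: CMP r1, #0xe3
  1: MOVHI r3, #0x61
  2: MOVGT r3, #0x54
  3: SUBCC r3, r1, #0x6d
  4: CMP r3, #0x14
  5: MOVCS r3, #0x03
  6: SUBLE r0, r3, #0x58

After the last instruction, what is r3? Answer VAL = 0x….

VAL = 0x03

0: ✓ CMP  NZCV=0010
1: ✓ MOVHI  r3←0x61
2: ✓ MOVGT  r3←0x54
3: · SUBCC
4: ✓ CMP  NZCV=0010
5: ✓ MOVCS  r3←0x03
6: · SUBLE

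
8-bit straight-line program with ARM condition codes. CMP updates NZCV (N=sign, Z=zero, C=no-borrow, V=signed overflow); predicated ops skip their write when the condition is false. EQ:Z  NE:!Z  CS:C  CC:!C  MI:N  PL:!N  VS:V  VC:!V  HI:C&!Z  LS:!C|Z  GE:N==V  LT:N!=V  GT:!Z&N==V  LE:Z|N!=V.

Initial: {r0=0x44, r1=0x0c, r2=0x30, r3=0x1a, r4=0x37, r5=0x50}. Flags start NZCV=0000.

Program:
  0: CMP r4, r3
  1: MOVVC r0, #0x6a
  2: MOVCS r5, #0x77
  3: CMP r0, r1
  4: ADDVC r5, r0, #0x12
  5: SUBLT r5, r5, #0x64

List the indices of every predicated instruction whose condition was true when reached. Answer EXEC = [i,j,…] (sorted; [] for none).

EXEC = [1,2,4]

0: ✓ CMP  NZCV=0010
1: ✓ MOVVC  r0←0x6a
2: ✓ MOVCS  r5←0x77
3: ✓ CMP  NZCV=0010
4: ✓ ADDVC  r5←0x7c
5: · SUBLT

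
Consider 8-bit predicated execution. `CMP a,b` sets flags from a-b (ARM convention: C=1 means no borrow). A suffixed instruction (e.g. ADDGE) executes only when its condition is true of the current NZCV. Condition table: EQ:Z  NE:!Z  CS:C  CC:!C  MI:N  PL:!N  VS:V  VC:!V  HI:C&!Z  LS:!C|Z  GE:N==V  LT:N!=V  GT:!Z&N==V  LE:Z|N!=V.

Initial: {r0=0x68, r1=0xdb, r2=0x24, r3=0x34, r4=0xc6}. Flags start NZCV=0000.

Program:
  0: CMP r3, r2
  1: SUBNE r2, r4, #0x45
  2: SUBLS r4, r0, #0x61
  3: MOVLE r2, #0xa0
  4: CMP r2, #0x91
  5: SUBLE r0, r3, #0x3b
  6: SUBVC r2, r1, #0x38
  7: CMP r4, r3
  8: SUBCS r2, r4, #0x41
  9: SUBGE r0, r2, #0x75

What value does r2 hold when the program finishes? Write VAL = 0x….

[0] flags=0010 → (cmp)
[1] flags=0010 NE?T → r2=0x81
[2] flags=0010 LS?F → skip
[3] flags=0010 LE?F → skip
[4] flags=1000 → (cmp)
[5] flags=1000 LE?T → r0=0xf9
[6] flags=1000 VC?T → r2=0xa3
[7] flags=1010 → (cmp)
[8] flags=1010 CS?T → r2=0x85
[9] flags=1010 GE?F → skip

VAL = 0x85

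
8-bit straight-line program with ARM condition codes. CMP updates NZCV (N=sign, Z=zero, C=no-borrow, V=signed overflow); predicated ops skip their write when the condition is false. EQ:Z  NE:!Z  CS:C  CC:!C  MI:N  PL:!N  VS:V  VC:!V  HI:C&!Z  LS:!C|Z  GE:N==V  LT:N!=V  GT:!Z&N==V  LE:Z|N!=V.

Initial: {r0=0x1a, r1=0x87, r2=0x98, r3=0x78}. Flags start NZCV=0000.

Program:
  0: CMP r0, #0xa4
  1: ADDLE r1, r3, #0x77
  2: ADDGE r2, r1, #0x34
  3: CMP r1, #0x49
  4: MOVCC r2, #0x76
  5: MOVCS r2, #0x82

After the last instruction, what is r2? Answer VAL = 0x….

VAL = 0x82

[0] flags=0000 → (cmp)
[1] flags=0000 LE?F → skip
[2] flags=0000 GE?T → r2=0xbb
[3] flags=0011 → (cmp)
[4] flags=0011 CC?F → skip
[5] flags=0011 CS?T → r2=0x82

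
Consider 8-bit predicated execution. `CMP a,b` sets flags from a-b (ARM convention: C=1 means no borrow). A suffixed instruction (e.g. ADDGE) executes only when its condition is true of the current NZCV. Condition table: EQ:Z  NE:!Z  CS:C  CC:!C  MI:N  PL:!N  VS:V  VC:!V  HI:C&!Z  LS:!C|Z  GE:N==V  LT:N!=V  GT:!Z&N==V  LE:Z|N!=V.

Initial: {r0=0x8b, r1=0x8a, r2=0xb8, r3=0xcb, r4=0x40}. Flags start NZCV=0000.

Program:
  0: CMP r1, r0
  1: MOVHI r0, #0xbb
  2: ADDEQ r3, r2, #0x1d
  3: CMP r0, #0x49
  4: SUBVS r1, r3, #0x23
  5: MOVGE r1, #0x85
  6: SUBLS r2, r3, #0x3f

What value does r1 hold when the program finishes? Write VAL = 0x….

VAL = 0xa8

0: ✓ CMP  NZCV=1000
1: · MOVHI
2: · ADDEQ
3: ✓ CMP  NZCV=0011
4: ✓ SUBVS  r1←0xa8
5: · MOVGE
6: · SUBLS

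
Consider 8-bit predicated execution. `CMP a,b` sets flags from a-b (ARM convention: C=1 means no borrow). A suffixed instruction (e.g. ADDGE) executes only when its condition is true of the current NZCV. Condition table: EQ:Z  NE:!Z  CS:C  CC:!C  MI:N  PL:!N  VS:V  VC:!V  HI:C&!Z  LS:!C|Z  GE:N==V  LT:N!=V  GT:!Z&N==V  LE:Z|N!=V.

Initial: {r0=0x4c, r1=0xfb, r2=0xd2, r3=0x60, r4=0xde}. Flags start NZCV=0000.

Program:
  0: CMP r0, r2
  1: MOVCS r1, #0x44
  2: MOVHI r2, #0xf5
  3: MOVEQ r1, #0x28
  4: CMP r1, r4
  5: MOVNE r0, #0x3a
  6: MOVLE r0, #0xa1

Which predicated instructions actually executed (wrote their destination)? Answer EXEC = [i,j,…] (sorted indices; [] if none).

EXEC = [5]

0: ✓ CMP  NZCV=0000
1: · MOVCS
2: · MOVHI
3: · MOVEQ
4: ✓ CMP  NZCV=0010
5: ✓ MOVNE  r0←0x3a
6: · MOVLE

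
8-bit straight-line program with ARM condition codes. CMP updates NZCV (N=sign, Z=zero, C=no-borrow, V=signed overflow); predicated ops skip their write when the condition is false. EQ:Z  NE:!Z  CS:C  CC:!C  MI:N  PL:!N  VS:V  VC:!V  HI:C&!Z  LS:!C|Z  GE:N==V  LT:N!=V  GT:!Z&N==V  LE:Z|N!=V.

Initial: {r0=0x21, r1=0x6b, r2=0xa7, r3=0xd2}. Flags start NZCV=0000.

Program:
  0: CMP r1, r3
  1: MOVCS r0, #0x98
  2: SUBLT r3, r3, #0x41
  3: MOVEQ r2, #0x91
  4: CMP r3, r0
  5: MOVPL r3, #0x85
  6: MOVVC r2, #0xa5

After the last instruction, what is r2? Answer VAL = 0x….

[0] flags=1001 → (cmp)
[1] flags=1001 CS?F → skip
[2] flags=1001 LT?F → skip
[3] flags=1001 EQ?F → skip
[4] flags=1010 → (cmp)
[5] flags=1010 PL?F → skip
[6] flags=1010 VC?T → r2=0xa5

VAL = 0xa5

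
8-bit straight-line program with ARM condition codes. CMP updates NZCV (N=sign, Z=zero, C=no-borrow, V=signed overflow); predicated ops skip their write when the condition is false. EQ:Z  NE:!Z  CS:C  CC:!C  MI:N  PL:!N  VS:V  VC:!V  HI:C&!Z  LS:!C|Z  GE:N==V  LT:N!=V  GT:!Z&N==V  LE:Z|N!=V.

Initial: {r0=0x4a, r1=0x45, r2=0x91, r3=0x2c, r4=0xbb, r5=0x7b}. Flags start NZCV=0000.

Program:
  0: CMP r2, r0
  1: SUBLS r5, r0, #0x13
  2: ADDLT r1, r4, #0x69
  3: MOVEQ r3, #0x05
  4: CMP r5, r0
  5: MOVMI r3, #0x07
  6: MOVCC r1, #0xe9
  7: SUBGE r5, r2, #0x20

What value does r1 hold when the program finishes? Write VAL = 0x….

0: ✓ CMP  NZCV=0011
1: · SUBLS
2: ✓ ADDLT  r1←0x24
3: · MOVEQ
4: ✓ CMP  NZCV=0010
5: · MOVMI
6: · MOVCC
7: ✓ SUBGE  r5←0x71

VAL = 0x24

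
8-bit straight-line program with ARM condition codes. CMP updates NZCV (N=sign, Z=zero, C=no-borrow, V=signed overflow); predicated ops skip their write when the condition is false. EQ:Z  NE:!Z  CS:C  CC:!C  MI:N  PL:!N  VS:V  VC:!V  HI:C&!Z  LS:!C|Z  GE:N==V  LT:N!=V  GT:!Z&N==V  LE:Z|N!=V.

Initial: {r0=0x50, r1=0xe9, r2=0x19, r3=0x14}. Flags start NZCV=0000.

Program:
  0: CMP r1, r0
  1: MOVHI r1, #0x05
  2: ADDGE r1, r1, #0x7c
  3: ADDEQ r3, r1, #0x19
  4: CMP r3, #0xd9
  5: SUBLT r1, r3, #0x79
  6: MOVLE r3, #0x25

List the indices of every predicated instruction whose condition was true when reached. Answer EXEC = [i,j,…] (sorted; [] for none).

EXEC = [1]

[0] flags=1010 → (cmp)
[1] flags=1010 HI?T → r1=0x05
[2] flags=1010 GE?F → skip
[3] flags=1010 EQ?F → skip
[4] flags=0000 → (cmp)
[5] flags=0000 LT?F → skip
[6] flags=0000 LE?F → skip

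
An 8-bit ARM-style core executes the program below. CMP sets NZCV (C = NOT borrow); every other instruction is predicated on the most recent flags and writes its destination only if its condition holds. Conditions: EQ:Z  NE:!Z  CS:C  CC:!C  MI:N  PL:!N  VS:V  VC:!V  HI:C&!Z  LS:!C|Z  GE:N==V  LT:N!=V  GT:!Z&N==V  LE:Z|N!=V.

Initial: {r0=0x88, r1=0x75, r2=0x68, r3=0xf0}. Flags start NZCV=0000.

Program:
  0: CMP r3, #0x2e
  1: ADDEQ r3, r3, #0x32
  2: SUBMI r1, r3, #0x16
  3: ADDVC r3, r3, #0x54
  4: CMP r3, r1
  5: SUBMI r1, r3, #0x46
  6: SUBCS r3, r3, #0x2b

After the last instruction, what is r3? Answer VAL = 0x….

0: ✓ CMP  NZCV=1010
1: · ADDEQ
2: ✓ SUBMI  r1←0xda
3: ✓ ADDVC  r3←0x44
4: ✓ CMP  NZCV=0000
5: · SUBMI
6: · SUBCS

VAL = 0x44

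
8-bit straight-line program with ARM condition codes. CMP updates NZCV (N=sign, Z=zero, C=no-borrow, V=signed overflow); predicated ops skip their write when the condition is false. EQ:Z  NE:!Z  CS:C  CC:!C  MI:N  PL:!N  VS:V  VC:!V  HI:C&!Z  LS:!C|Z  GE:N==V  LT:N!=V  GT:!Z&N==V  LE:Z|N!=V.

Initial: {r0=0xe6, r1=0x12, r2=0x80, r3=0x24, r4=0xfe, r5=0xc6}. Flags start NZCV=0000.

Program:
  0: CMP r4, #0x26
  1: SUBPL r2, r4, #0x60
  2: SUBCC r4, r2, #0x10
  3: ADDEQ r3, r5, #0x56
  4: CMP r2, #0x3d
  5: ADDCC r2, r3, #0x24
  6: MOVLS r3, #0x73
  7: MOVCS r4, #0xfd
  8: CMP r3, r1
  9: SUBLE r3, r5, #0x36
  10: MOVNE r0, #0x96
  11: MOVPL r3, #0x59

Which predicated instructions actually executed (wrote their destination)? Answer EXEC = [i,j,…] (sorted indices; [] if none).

EXEC = [7,10,11]

[0] flags=1010 → (cmp)
[1] flags=1010 PL?F → skip
[2] flags=1010 CC?F → skip
[3] flags=1010 EQ?F → skip
[4] flags=0011 → (cmp)
[5] flags=0011 CC?F → skip
[6] flags=0011 LS?F → skip
[7] flags=0011 CS?T → r4=0xfd
[8] flags=0010 → (cmp)
[9] flags=0010 LE?F → skip
[10] flags=0010 NE?T → r0=0x96
[11] flags=0010 PL?T → r3=0x59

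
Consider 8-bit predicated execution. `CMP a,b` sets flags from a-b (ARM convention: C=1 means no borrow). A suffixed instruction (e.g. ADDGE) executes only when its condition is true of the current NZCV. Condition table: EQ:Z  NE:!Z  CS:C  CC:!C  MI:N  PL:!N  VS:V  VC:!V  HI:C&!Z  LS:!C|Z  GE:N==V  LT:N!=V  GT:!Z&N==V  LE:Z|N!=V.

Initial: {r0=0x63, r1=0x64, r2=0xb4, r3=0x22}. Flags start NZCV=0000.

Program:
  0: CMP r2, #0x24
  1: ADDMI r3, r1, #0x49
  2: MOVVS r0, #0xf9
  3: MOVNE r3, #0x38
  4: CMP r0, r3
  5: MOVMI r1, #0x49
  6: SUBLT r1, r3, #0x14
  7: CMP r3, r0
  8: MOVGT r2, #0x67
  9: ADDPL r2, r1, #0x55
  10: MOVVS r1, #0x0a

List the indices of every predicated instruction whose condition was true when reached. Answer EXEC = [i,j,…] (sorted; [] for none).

[0] flags=1010 → (cmp)
[1] flags=1010 MI?T → r3=0xad
[2] flags=1010 VS?F → skip
[3] flags=1010 NE?T → r3=0x38
[4] flags=0010 → (cmp)
[5] flags=0010 MI?F → skip
[6] flags=0010 LT?F → skip
[7] flags=1000 → (cmp)
[8] flags=1000 GT?F → skip
[9] flags=1000 PL?F → skip
[10] flags=1000 VS?F → skip

EXEC = [1,3]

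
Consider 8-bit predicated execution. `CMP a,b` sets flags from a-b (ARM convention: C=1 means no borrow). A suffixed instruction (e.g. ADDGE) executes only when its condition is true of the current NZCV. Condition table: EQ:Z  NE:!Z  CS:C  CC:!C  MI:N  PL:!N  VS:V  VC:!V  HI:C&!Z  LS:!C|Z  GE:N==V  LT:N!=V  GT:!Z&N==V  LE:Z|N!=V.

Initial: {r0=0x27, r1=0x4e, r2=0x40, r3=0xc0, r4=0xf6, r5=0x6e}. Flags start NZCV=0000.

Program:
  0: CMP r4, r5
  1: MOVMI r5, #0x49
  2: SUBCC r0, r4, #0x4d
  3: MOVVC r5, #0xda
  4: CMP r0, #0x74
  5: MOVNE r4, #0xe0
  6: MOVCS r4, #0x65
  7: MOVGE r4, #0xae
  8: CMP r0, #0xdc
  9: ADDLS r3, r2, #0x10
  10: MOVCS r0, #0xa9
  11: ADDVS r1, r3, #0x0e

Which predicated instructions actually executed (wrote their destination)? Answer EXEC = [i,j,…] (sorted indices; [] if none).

[0] flags=1010 → (cmp)
[1] flags=1010 MI?T → r5=0x49
[2] flags=1010 CC?F → skip
[3] flags=1010 VC?T → r5=0xda
[4] flags=1000 → (cmp)
[5] flags=1000 NE?T → r4=0xe0
[6] flags=1000 CS?F → skip
[7] flags=1000 GE?F → skip
[8] flags=0000 → (cmp)
[9] flags=0000 LS?T → r3=0x50
[10] flags=0000 CS?F → skip
[11] flags=0000 VS?F → skip

EXEC = [1,3,5,9]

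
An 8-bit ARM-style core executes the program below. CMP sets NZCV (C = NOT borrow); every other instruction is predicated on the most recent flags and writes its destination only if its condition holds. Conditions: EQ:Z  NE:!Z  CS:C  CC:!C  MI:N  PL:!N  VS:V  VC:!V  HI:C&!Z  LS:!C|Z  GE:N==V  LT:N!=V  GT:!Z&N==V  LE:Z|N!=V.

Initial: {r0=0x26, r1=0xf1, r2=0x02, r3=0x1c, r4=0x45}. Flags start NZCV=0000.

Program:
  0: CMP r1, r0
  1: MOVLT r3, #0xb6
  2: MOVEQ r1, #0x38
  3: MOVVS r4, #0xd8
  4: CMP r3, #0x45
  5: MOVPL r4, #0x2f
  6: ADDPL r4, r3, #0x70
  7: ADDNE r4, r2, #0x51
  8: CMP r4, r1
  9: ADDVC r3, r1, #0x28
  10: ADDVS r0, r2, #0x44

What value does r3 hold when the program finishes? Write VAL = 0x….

VAL = 0x19

[0] flags=1010 → (cmp)
[1] flags=1010 LT?T → r3=0xb6
[2] flags=1010 EQ?F → skip
[3] flags=1010 VS?F → skip
[4] flags=0011 → (cmp)
[5] flags=0011 PL?T → r4=0x2f
[6] flags=0011 PL?T → r4=0x26
[7] flags=0011 NE?T → r4=0x53
[8] flags=0000 → (cmp)
[9] flags=0000 VC?T → r3=0x19
[10] flags=0000 VS?F → skip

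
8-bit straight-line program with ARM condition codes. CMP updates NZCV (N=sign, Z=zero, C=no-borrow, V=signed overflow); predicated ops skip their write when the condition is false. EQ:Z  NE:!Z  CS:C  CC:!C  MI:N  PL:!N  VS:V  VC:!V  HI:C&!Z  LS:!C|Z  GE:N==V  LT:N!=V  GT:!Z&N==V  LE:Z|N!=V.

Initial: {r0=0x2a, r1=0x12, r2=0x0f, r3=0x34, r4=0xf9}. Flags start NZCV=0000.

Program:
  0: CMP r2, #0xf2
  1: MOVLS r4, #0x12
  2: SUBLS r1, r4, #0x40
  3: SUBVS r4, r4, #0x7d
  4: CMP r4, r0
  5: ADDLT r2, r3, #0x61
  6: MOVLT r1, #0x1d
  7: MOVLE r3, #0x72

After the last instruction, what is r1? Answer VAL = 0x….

VAL = 0x1d

[0] flags=0000 → (cmp)
[1] flags=0000 LS?T → r4=0x12
[2] flags=0000 LS?T → r1=0xd2
[3] flags=0000 VS?F → skip
[4] flags=1000 → (cmp)
[5] flags=1000 LT?T → r2=0x95
[6] flags=1000 LT?T → r1=0x1d
[7] flags=1000 LE?T → r3=0x72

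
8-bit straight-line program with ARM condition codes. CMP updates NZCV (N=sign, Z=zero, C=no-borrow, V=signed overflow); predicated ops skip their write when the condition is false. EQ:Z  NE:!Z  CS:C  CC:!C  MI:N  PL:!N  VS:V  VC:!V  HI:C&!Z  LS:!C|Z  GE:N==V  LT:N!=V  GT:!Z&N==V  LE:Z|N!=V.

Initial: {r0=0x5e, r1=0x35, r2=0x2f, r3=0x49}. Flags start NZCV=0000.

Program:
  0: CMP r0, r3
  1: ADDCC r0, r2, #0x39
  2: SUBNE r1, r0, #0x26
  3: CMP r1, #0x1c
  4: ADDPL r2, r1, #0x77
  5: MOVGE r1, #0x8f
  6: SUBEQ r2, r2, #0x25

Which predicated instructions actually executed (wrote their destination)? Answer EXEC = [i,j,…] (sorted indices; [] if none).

0: ✓ CMP  NZCV=0010
1: · ADDCC
2: ✓ SUBNE  r1←0x38
3: ✓ CMP  NZCV=0010
4: ✓ ADDPL  r2←0xaf
5: ✓ MOVGE  r1←0x8f
6: · SUBEQ

EXEC = [2,4,5]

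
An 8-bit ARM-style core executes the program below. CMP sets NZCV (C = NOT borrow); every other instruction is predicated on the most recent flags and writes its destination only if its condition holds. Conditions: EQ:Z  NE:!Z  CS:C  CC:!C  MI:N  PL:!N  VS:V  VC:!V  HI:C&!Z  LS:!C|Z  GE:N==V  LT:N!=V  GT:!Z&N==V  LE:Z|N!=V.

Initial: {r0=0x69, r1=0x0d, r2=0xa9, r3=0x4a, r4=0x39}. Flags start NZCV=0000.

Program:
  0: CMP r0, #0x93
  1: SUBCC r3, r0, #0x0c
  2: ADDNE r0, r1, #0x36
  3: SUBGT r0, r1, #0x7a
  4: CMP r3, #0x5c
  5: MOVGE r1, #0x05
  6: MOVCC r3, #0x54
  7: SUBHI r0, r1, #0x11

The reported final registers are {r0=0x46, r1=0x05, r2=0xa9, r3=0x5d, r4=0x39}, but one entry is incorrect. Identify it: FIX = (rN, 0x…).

FIX = (r0, 0xf4)

[0] flags=1001 → (cmp)
[1] flags=1001 CC?T → r3=0x5d
[2] flags=1001 NE?T → r0=0x43
[3] flags=1001 GT?T → r0=0x93
[4] flags=0010 → (cmp)
[5] flags=0010 GE?T → r1=0x05
[6] flags=0010 CC?F → skip
[7] flags=0010 HI?T → r0=0xf4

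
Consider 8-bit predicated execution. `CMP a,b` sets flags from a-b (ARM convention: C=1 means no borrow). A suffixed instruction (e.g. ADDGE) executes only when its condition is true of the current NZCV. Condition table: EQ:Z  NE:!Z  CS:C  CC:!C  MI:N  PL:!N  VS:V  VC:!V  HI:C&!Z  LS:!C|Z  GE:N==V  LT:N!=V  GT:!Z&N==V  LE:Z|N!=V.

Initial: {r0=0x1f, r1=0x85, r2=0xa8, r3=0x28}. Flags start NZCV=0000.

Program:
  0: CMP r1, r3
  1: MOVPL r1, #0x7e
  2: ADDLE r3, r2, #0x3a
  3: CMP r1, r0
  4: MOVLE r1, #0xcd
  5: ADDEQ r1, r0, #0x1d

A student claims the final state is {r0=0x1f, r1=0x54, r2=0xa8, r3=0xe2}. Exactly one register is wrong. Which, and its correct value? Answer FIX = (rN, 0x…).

0: ✓ CMP  NZCV=0011
1: ✓ MOVPL  r1←0x7e
2: ✓ ADDLE  r3←0xe2
3: ✓ CMP  NZCV=0010
4: · MOVLE
5: · ADDEQ

FIX = (r1, 0x7e)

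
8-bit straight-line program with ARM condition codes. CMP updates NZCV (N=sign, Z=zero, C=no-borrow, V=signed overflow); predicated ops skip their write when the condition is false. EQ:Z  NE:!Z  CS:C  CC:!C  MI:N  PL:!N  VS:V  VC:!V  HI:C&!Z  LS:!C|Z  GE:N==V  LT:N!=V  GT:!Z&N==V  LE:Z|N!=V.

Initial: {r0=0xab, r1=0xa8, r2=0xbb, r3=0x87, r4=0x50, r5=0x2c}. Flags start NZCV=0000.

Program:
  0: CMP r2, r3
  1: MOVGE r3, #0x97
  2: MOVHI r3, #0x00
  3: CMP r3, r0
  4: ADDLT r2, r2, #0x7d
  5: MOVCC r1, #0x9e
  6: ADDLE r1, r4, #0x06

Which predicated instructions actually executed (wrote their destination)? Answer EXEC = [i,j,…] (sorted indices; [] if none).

0: ✓ CMP  NZCV=0010
1: ✓ MOVGE  r3←0x97
2: ✓ MOVHI  r3←0x00
3: ✓ CMP  NZCV=0000
4: · ADDLT
5: ✓ MOVCC  r1←0x9e
6: · ADDLE

EXEC = [1,2,5]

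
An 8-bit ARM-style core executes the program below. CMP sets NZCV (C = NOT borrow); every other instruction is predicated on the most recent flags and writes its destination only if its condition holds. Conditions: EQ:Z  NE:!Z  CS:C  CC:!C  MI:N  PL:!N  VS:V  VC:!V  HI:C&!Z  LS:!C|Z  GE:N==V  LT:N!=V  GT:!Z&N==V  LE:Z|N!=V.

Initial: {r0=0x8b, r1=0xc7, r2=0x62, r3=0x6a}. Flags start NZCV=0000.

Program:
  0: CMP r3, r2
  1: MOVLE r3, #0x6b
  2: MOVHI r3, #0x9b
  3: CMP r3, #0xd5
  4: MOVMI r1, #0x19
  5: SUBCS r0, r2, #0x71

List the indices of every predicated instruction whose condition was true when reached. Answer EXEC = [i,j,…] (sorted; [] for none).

0: ✓ CMP  NZCV=0010
1: · MOVLE
2: ✓ MOVHI  r3←0x9b
3: ✓ CMP  NZCV=1000
4: ✓ MOVMI  r1←0x19
5: · SUBCS

EXEC = [2,4]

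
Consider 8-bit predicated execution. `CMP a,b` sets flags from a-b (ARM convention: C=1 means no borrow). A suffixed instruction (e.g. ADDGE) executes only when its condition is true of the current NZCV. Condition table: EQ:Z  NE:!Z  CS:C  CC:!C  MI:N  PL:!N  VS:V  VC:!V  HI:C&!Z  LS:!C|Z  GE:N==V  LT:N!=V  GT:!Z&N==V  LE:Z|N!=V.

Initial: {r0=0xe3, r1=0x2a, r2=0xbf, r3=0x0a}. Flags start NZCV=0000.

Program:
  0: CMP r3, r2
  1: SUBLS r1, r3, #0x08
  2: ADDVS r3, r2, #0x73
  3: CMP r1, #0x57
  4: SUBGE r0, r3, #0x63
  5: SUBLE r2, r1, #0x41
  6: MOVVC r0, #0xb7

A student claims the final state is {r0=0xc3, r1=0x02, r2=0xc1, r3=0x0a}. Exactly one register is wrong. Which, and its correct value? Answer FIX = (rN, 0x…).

[0] flags=0000 → (cmp)
[1] flags=0000 LS?T → r1=0x02
[2] flags=0000 VS?F → skip
[3] flags=1000 → (cmp)
[4] flags=1000 GE?F → skip
[5] flags=1000 LE?T → r2=0xc1
[6] flags=1000 VC?T → r0=0xb7

FIX = (r0, 0xb7)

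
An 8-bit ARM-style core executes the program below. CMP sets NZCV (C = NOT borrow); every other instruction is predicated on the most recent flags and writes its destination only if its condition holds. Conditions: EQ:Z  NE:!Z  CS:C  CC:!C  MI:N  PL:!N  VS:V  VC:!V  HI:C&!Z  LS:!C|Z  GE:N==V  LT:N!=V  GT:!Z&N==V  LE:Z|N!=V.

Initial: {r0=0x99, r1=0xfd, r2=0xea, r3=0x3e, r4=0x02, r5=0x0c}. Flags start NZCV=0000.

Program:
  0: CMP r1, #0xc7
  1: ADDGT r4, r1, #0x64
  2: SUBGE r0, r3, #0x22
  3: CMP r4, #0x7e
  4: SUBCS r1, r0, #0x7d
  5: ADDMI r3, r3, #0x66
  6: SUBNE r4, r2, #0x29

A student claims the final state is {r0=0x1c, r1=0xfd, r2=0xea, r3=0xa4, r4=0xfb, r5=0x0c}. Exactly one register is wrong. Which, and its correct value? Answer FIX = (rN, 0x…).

FIX = (r4, 0xc1)

0: ✓ CMP  NZCV=0010
1: ✓ ADDGT  r4←0x61
2: ✓ SUBGE  r0←0x1c
3: ✓ CMP  NZCV=1000
4: · SUBCS
5: ✓ ADDMI  r3←0xa4
6: ✓ SUBNE  r4←0xc1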